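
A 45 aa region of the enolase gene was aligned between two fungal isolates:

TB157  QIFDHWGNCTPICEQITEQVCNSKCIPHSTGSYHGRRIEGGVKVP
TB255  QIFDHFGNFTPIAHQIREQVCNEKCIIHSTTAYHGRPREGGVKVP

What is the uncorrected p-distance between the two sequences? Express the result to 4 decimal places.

Mismatches occur at site 6 (W→F), site 9 (C→F), site 13 (C→A), site 14 (E→H), site 17 (T→R), site 23 (S→E), site 27 (P→I), site 31 (G→T), site 32 (S→A), site 37 (R→P), site 38 (I→R).
There are 11 differences over 45 sites, so p = 11/45 = 0.2444.

0.2444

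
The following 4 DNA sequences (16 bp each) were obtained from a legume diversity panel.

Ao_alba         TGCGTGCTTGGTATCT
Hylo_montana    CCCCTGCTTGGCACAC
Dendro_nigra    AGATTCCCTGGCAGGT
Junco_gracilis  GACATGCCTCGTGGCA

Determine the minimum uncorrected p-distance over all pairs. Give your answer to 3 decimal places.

Pairwise Hamming distances:
  Ao_alba vs Hylo_montana: 7
  Ao_alba vs Dendro_nigra: 8
  Ao_alba vs Junco_gracilis: 8
  Hylo_montana vs Dendro_nigra: 9
  Hylo_montana vs Junco_gracilis: 10
  Dendro_nigra vs Junco_gracilis: 10
The smallest is 7 mismatches, between Ao_alba and Hylo_montana; p = 7/16 = 0.438.

0.438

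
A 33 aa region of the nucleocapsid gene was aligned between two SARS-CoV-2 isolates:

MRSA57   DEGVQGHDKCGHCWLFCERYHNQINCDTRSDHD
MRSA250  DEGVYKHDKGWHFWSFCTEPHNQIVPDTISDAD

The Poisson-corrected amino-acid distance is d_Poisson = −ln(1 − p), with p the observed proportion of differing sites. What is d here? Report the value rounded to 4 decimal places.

0.5008

Differing sites — 5:Q/Y; 6:G/K; 10:C/G; 11:G/W; 13:C/F; 15:L/S; 18:E/T; 19:R/E; 20:Y/P; 25:N/V; 26:C/P; 29:R/I; 32:H/A.
p = 13/33 = 0.393939.
d = −ln(1 − 0.393939) = −ln(0.606061) = 0.5008.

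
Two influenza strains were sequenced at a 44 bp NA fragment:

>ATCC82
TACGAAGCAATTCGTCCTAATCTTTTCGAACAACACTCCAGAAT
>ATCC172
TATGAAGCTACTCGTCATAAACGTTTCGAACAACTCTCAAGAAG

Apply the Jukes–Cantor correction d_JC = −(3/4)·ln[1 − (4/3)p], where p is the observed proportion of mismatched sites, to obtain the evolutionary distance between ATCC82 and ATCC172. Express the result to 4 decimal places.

0.2388

The sequences differ at positions 3 (C/T), 9 (A/T), 11 (T/C), 17 (C/A), 21 (T/A), 23 (T/G), 35 (A/T), 39 (C/A), 44 (T/G).
p = 9/44 = 0.204545.
d = −0.75 · ln(1 − (4/3)·0.204545) = −0.75 · ln(0.727273) = −0.75 · (-0.318453) = 0.2388.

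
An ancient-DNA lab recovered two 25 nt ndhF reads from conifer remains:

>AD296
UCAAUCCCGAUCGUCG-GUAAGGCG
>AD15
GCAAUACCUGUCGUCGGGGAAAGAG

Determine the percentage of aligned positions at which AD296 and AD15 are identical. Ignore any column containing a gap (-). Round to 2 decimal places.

70.83%

Excluding the 1 gap column leaves 24 comparable sites.
Mismatches occur at site 1 (U→G), site 6 (C→A), site 9 (G→U), site 10 (A→G), site 19 (U→G), site 22 (G→A), site 24 (C→A).
17 of the 24 comparable sites match, so the percent identity is 17/24 × 100 = 70.83%.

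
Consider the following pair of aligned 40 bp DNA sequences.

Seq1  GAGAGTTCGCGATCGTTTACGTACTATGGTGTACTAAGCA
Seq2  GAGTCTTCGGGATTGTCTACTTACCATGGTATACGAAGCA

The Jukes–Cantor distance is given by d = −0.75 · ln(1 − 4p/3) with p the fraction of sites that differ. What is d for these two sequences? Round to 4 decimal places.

Mismatches occur at site 4 (A→T), site 5 (G→C), site 10 (C→G), site 14 (C→T), site 17 (T→C), site 21 (G→T), site 25 (T→C), site 31 (G→A), site 35 (T→G).
p = 9/40 = 0.225000.
d = −0.75 · ln(1 − (4/3)·0.225000) = −0.75 · ln(0.700000) = −0.75 · (-0.356675) = 0.2675.

0.2675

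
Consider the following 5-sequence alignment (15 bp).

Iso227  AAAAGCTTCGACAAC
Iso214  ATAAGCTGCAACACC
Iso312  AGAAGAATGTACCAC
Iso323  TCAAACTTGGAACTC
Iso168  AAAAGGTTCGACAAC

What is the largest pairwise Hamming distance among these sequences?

9

Pairwise Hamming distances:
  Iso227 vs Iso214: 4
  Iso227 vs Iso312: 6
  Iso227 vs Iso323: 7
  Iso227 vs Iso168: 1
  Iso214 vs Iso312: 8
  Iso214 vs Iso323: 9
  Iso214 vs Iso168: 5
  Iso312 vs Iso323: 8
  Iso312 vs Iso168: 6
  Iso323 vs Iso168: 8
The largest is 9, between Iso214 and Iso323.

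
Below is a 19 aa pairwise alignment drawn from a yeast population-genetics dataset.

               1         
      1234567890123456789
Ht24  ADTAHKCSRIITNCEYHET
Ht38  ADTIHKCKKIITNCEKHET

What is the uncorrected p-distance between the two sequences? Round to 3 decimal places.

Mismatches occur at site 4 (A/I), site 8 (S/K), site 9 (R/K), site 16 (Y/K).
There are 4 differences over 19 sites, so p = 4/19 = 0.211.

0.211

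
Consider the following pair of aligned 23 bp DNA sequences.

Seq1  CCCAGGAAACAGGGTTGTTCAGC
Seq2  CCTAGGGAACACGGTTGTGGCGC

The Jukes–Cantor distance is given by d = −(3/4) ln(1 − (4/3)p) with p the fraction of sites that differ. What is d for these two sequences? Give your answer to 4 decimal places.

Mismatches occur at site 3 (C→T), site 7 (A→G), site 12 (G→C), site 19 (T→G), site 20 (C→G), site 21 (A→C).
p = 6/23 = 0.260870.
d = −0.75 · ln(1 − (4/3)·0.260870) = −0.75 · ln(0.652173) = −0.75 · (-0.427445) = 0.3206.

0.3206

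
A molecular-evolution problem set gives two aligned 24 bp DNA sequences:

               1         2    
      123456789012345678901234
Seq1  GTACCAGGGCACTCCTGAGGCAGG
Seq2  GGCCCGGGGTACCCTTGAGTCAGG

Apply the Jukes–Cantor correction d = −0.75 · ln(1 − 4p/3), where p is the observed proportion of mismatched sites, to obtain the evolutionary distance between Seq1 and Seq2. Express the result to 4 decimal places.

0.3694

Differing sites — 2:T/G; 3:A/C; 6:A/G; 10:C/T; 13:T/C; 15:C/T; 20:G/T.
p = 7/24 = 0.291667.
d = −0.75 · ln(1 − (4/3)·0.291667) = −0.75 · ln(0.611111) = −0.75 · (-0.492477) = 0.3694.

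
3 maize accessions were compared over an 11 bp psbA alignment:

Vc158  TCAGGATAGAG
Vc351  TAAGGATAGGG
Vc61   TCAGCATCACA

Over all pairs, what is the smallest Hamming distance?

Pairwise Hamming distances:
  Vc158 vs Vc351: 2
  Vc158 vs Vc61: 5
  Vc351 vs Vc61: 6
The smallest is 2, between Vc158 and Vc351.

2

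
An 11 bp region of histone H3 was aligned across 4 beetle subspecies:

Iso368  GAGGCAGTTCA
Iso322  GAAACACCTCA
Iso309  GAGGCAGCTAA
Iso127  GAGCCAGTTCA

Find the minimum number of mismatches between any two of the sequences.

Pairwise Hamming distances:
  Iso368 vs Iso322: 4
  Iso368 vs Iso309: 2
  Iso368 vs Iso127: 1
  Iso322 vs Iso309: 4
  Iso322 vs Iso127: 4
  Iso309 vs Iso127: 3
The smallest is 1, between Iso368 and Iso127.

1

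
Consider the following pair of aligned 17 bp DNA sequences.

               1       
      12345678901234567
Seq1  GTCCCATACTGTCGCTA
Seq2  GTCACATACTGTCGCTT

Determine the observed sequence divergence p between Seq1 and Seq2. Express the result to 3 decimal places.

0.118

The sequences differ at positions 4 (C/A), 17 (A/T).
There are 2 differences over 17 sites, so p = 2/17 = 0.118.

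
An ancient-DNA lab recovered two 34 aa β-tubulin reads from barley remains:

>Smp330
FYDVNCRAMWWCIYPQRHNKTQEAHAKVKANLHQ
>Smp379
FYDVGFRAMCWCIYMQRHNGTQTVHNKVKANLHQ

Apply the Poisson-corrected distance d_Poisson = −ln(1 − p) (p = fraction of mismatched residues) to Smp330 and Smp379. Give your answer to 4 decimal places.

0.2683

Differing sites — 5:N/G; 6:C/F; 10:W/C; 15:P/M; 20:K/G; 23:E/T; 24:A/V; 26:A/N.
p = 8/34 = 0.235294.
d = −ln(1 − 0.235294) = −ln(0.764706) = 0.2683.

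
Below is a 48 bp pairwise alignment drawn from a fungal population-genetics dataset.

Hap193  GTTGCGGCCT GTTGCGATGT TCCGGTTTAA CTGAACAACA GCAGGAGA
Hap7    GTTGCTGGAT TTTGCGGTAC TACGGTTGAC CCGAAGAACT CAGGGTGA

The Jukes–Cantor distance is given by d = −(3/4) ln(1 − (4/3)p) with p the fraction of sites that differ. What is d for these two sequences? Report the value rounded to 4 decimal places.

0.4793

The sequences differ at positions 6 (G/T), 8 (C/G), 9 (C/A), 11 (G/T), 17 (A/G), 19 (G/A), 20 (T/C), 22 (C/A), 28 (T/G), 30 (A/C), 32 (T/C), 36 (C/G), 40 (A/T), 41 (G/C), 42 (C/A), 43 (A/G), 46 (A/T).
p = 17/48 = 0.354167.
d = −0.75 · ln(1 − (4/3)·0.354167) = −0.75 · ln(0.527777) = −0.75 · (-0.639081) = 0.4793.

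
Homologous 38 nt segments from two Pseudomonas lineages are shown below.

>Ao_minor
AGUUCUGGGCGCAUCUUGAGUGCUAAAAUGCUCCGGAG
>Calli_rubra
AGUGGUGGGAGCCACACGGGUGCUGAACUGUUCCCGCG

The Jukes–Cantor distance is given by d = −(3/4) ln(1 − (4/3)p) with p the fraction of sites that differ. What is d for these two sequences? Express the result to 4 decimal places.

0.4568

Differing sites — 4:U/G; 5:C/G; 10:C/A; 13:A/C; 14:U/A; 16:U/A; 17:U/C; 19:A/G; 25:A/G; 28:A/C; 31:C/U; 35:G/C; 37:A/C.
p = 13/38 = 0.342105.
d = −0.75 · ln(1 − (4/3)·0.342105) = −0.75 · ln(0.543860) = −0.75 · (-0.609063) = 0.4568.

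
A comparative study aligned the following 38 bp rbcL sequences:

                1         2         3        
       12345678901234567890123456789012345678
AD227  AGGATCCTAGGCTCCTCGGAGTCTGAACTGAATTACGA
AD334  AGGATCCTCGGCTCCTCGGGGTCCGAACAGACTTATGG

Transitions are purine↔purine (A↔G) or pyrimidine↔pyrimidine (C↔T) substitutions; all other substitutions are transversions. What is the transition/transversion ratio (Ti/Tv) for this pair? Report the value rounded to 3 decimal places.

The sequences differ at positions 9 (A/C, transversion), 20 (A/G, transition), 24 (T/C, transition), 29 (T/A, transversion), 32 (A/C, transversion), 36 (C/T, transition), 38 (A/G, transition).
Of the 7 differences, 4 transitions and 3 transversions, so Ti/Tv = 4/3 = 1.333.

1.333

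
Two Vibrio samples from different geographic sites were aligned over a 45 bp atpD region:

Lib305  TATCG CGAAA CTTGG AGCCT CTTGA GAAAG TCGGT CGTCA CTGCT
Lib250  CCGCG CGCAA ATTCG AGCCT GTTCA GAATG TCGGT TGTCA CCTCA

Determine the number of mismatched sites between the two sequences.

13

Mismatches occur at site 1 (T→C), site 2 (A→C), site 3 (T→G), site 8 (A→C), site 11 (C→A), site 14 (G→C), site 21 (C→G), site 24 (G→C), site 29 (A→T), site 36 (C→T), site 42 (T→C), site 43 (G→T), site 45 (T→A).
That gives 13 mismatches out of 45 aligned sites, so the Hamming distance is 13.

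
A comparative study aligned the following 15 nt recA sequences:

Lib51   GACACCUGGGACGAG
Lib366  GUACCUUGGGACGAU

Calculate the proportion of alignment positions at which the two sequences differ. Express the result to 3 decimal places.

Mismatches occur at site 2 (A↔U), site 3 (C↔A), site 4 (A↔C), site 6 (C↔U), site 15 (G↔U).
There are 5 differences over 15 sites, so p = 5/15 = 0.333.

0.333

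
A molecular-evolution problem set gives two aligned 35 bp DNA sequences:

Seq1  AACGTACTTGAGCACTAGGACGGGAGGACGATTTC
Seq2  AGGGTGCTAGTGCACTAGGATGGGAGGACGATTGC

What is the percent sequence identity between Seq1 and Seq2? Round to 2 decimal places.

The sequences differ at positions 2 (A/G), 3 (C/G), 6 (A/G), 9 (T/A), 11 (A/T), 21 (C/T), 34 (T/G).
28 of the 35 sites match, so the percent identity is 28/35 × 100 = 80.00%.

80.00%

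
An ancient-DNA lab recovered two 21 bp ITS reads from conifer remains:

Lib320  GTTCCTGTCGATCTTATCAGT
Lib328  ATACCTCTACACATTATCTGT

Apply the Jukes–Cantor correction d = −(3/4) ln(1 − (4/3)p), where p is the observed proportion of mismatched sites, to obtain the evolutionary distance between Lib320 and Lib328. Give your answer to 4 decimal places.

0.5319

The sequences differ at positions 1 (G/A), 3 (T/A), 7 (G/C), 9 (C/A), 10 (G/C), 12 (T/C), 13 (C/A), 19 (A/T).
p = 8/21 = 0.380952.
d = −0.75 · ln(1 − (4/3)·0.380952) = −0.75 · ln(0.492064) = −0.75 · (-0.709146) = 0.5319.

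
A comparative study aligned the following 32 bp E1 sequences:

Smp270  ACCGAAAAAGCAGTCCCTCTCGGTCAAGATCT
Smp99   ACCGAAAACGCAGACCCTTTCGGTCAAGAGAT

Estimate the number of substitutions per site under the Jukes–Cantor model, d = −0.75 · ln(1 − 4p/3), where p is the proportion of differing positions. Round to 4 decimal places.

0.1752

Differing sites — 9:A/C; 14:T/A; 19:C/T; 30:T/G; 31:C/A.
p = 5/32 = 0.156250.
d = −0.75 · ln(1 − (4/3)·0.156250) = −0.75 · ln(0.791667) = −0.75 · (-0.233614) = 0.1752.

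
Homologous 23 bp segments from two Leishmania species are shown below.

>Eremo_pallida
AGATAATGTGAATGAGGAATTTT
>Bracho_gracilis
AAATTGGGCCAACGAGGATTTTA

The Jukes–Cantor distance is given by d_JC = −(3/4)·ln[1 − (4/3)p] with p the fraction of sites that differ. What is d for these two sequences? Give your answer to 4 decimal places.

0.5532

Differing sites — 2:G/A; 5:A/T; 6:A/G; 7:T/G; 9:T/C; 10:G/C; 13:T/C; 19:A/T; 23:T/A.
p = 9/23 = 0.391304.
d = −0.75 · ln(1 − (4/3)·0.391304) = −0.75 · ln(0.478261) = −0.75 · (-0.737599) = 0.5532.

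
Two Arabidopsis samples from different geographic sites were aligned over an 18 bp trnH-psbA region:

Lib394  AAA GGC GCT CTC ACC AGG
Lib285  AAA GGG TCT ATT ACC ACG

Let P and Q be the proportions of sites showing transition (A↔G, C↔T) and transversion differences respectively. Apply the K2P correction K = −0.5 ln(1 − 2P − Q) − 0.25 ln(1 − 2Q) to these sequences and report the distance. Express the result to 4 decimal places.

Mismatches occur at site 6 (C↔G, transversion), site 7 (G↔T, transversion), site 10 (C↔A, transversion), site 12 (C↔T, transition), site 17 (G↔C, transversion).
Of the 5 differences, 1 transition and 4 transversions over 18 sites: P = 1/18 = 0.055556, Q = 4/18 = 0.222222.
d = −0.5·ln(0.666666) − 0.25·ln(0.555556) = −0.5·(-0.405466) − 0.25·(-0.587786) = 0.3497.

0.3497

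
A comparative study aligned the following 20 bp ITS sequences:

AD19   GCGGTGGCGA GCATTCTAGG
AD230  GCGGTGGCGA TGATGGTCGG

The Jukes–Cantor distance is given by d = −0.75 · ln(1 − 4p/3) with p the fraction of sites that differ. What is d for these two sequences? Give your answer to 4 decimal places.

0.3041

Differing sites — 11:G/T; 12:C/G; 15:T/G; 16:C/G; 18:A/C.
p = 5/20 = 0.250000.
d = −0.75 · ln(1 − (4/3)·0.250000) = −0.75 · ln(0.666667) = −0.75 · (-0.405465) = 0.3041.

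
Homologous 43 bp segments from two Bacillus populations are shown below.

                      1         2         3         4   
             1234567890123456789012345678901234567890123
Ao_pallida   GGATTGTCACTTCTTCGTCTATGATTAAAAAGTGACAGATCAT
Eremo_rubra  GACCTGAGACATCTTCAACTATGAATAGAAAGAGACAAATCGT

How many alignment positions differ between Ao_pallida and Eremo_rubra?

Mismatches occur at site 2 (G↔A), site 3 (A↔C), site 4 (T↔C), site 7 (T↔A), site 8 (C↔G), site 11 (T↔A), site 17 (G↔A), site 18 (T↔A), site 25 (T↔A), site 28 (A↔G), site 33 (T↔A), site 38 (G↔A), site 42 (A↔G).
That gives 13 mismatches out of 43 aligned sites, so the Hamming distance is 13.

13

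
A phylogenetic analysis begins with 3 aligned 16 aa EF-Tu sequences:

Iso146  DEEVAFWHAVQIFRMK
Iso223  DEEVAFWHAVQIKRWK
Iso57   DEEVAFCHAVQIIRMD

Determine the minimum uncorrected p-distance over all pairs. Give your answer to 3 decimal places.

Pairwise Hamming distances:
  Iso146 vs Iso223: 2
  Iso146 vs Iso57: 3
  Iso223 vs Iso57: 4
The smallest is 2 mismatches, between Iso146 and Iso223; p = 2/16 = 0.125.

0.125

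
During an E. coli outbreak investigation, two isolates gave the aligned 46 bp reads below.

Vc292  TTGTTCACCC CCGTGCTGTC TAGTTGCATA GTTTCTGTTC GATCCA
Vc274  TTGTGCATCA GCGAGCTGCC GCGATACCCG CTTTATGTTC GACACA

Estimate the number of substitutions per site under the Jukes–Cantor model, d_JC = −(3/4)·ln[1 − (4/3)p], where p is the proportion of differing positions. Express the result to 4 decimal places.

Differing sites — 5:T/G; 8:C/T; 10:C/A; 11:C/G; 14:T/A; 19:T/C; 21:T/G; 22:A/C; 24:T/A; 26:G/A; 28:A/C; 29:T/C; 30:A/G; 31:G/C; 35:C/A; 43:T/C; 44:C/A.
p = 17/46 = 0.369565.
d = −0.75 · ln(1 − (4/3)·0.369565) = −0.75 · ln(0.507247) = −0.75 · (-0.678757) = 0.5091.

0.5091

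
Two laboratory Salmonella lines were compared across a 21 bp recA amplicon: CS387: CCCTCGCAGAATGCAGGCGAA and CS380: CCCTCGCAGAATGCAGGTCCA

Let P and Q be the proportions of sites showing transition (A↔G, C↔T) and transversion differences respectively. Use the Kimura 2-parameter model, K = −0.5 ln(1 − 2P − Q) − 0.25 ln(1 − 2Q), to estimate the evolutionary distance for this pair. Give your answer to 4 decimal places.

The sequences differ at positions 18 (C/T, transition), 19 (G/C, transversion), 20 (A/C, transversion).
Of the 3 differences, 1 transition and 2 transversions over 21 sites: P = 1/21 = 0.047619, Q = 2/21 = 0.095238.
d = −0.5·ln(0.809524) − 0.25·ln(0.809524) = −0.5·(-0.211309) − 0.25·(-0.211309) = 0.1585.

0.1585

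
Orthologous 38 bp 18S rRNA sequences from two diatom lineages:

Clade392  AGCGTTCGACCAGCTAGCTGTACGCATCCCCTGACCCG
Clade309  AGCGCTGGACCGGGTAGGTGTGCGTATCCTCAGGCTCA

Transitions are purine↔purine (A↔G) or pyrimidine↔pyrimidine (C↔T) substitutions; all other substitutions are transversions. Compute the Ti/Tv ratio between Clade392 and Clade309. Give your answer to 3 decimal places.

2.000

Differing sites — 5:T/C (Ti); 7:C/G (Tv); 12:A/G (Ti); 14:C/G (Tv); 18:C/G (Tv); 22:A/G (Ti); 25:C/T (Ti); 30:C/T (Ti); 32:T/A (Tv); 34:A/G (Ti); 36:C/T (Ti); 38:G/A (Ti).
Of the 12 differences, 8 transitions and 4 transversions, so Ti/Tv = 8/4 = 2.000.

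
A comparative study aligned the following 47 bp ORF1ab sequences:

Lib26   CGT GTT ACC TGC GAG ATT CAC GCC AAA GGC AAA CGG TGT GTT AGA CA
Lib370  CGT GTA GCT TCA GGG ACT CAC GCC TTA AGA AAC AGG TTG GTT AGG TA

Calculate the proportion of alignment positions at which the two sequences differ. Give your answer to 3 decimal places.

Mismatches occur at site 6 (T↔A), site 7 (A↔G), site 9 (C↔T), site 11 (G↔C), site 12 (C↔A), site 14 (A↔G), site 17 (T↔C), site 25 (A↔T), site 26 (A↔T), site 28 (G↔A), site 30 (C↔A), site 33 (A↔C), site 34 (C↔A), site 38 (G↔T), site 39 (T↔G), site 45 (A↔G), site 46 (C↔T).
There are 17 differences over 47 sites, so p = 17/47 = 0.362.

0.362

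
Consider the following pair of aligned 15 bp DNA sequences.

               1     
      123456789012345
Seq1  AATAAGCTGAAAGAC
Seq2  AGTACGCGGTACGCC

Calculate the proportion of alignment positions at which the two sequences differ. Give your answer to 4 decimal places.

Differing sites — 2:A/G; 5:A/C; 8:T/G; 10:A/T; 12:A/C; 14:A/C.
There are 6 differences over 15 sites, so p = 6/15 = 0.4000.

0.4000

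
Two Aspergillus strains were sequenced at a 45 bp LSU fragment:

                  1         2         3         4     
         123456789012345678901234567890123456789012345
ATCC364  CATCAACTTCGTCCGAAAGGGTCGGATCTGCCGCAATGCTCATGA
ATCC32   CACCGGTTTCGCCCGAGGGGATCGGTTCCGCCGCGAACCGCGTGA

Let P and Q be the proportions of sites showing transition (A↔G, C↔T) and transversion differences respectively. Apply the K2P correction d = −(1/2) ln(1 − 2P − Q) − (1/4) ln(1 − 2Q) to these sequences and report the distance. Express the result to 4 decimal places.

Mismatches occur at site 3 (T↔C, transition), site 5 (A↔G, transition), site 6 (A↔G, transition), site 7 (C↔T, transition), site 12 (T↔C, transition), site 17 (A↔G, transition), site 18 (A↔G, transition), site 21 (G↔A, transition), site 26 (A↔T, transversion), site 29 (T↔C, transition), site 35 (A↔G, transition), site 37 (T↔A, transversion), site 38 (G↔C, transversion), site 40 (T↔G, transversion), site 42 (A↔G, transition).
Of the 15 differences, 11 transitions and 4 transversions over 45 sites: P = 11/45 = 0.244444, Q = 4/45 = 0.088889.
d = −0.5·ln(0.422223) − 0.25·ln(0.822222) = −0.5·(-0.862222) − 0.25·(-0.195745) = 0.4800.

0.4800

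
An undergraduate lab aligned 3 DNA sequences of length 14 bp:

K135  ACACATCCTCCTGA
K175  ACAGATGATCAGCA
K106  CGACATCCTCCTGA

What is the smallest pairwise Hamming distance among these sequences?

Pairwise Hamming distances:
  K135 vs K175: 6
  K135 vs K106: 2
  K175 vs K106: 8
The smallest is 2, between K135 and K106.

2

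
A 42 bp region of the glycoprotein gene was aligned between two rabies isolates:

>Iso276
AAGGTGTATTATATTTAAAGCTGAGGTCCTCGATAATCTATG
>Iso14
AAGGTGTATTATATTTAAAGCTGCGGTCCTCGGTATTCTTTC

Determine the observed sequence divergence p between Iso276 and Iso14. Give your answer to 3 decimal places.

0.119

The sequences differ at positions 24 (A/C), 33 (A/G), 36 (A/T), 40 (A/T), 42 (G/C).
There are 5 differences over 42 sites, so p = 5/42 = 0.119.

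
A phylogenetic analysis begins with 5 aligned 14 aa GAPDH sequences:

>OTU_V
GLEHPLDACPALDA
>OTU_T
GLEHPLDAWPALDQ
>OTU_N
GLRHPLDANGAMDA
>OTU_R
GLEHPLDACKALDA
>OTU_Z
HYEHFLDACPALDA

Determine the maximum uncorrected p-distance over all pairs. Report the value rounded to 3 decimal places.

Pairwise Hamming distances:
  OTU_V vs OTU_T: 2
  OTU_V vs OTU_N: 4
  OTU_V vs OTU_R: 1
  OTU_V vs OTU_Z: 3
  OTU_T vs OTU_N: 5
  OTU_T vs OTU_R: 3
  OTU_T vs OTU_Z: 5
  OTU_N vs OTU_R: 4
  OTU_N vs OTU_Z: 7
  OTU_R vs OTU_Z: 4
The largest is 7 mismatches, between OTU_N and OTU_Z; p = 7/14 = 0.500.

0.500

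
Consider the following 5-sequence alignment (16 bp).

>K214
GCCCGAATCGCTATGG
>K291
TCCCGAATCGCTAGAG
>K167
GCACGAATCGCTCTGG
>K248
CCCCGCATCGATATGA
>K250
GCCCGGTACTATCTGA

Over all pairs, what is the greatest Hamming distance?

Pairwise Hamming distances:
  K214 vs K291: 3
  K214 vs K167: 2
  K214 vs K248: 4
  K214 vs K250: 7
  K291 vs K167: 5
  K291 vs K248: 6
  K291 vs K250: 10
  K167 vs K248: 6
  K167 vs K250: 7
  K248 vs K250: 6
The largest is 10, between K291 and K250.

10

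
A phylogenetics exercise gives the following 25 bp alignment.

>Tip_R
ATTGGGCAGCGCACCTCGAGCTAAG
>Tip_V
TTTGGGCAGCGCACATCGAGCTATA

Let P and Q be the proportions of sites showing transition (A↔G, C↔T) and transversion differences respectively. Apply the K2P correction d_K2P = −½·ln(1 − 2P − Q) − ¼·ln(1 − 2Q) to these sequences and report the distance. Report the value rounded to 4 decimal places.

0.1802

The sequences differ at positions 1 (A/T, transversion), 15 (C/A, transversion), 24 (A/T, transversion), 25 (G/A, transition).
Of the 4 differences, 1 transition and 3 transversions over 25 sites: P = 1/25 = 0.040000, Q = 3/25 = 0.120000.
d = −0.5·ln(0.800000) − 0.25·ln(0.760000) = −0.5·(-0.223144) − 0.25·(-0.274437) = 0.1802.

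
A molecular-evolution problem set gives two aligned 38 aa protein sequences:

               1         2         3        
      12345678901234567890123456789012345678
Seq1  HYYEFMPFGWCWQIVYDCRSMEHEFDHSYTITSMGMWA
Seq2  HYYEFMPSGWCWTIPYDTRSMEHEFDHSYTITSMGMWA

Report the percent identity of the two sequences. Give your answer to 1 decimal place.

89.5%

The sequences differ at positions 8 (F/S), 13 (Q/T), 15 (V/P), 18 (C/T).
34 of the 38 sites match, so the percent identity is 34/38 × 100 = 89.5%.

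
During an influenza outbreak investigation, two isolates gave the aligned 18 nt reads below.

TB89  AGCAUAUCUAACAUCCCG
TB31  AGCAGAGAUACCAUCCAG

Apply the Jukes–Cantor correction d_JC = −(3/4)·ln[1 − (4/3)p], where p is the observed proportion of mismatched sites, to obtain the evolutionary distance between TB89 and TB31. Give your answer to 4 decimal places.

0.3470

The sequences differ at positions 5 (U/G), 7 (U/G), 8 (C/A), 11 (A/C), 17 (C/A).
p = 5/18 = 0.277778.
d = −0.75 · ln(1 − (4/3)·0.277778) = −0.75 · ln(0.629629) = −0.75 · (-0.462625) = 0.3470.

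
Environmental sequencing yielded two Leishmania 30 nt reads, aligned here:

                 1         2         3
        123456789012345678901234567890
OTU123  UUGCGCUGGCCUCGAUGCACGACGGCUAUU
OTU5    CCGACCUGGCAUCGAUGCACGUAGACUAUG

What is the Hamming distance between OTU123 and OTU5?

Differing sites — 1:U/C; 2:U/C; 4:C/A; 5:G/C; 11:C/A; 22:A/U; 23:C/A; 25:G/A; 30:U/G.
That gives 9 mismatches out of 30 aligned sites, so the Hamming distance is 9.

9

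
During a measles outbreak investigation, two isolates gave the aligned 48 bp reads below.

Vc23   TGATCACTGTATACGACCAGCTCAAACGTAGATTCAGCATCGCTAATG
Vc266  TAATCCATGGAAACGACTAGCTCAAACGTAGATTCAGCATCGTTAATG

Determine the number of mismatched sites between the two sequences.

7

The sequences differ at positions 2 (G/A), 6 (A/C), 7 (C/A), 10 (T/G), 12 (T/A), 18 (C/T), 43 (C/T).
That gives 7 mismatches out of 48 aligned sites, so the Hamming distance is 7.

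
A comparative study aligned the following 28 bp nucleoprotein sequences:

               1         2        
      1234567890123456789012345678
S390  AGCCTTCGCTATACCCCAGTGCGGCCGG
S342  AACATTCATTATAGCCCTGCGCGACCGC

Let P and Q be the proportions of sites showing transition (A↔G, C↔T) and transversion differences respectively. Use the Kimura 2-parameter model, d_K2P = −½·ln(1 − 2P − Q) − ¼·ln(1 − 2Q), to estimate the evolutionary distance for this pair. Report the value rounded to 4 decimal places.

0.4307

Mismatches occur at site 2 (G/A, transition), site 4 (C/A, transversion), site 8 (G/A, transition), site 9 (C/T, transition), site 14 (C/G, transversion), site 18 (A/T, transversion), site 20 (T/C, transition), site 24 (G/A, transition), site 28 (G/C, transversion).
Of the 9 differences, 5 transitions and 4 transversions over 28 sites: P = 5/28 = 0.178571, Q = 4/28 = 0.142857.
d = −0.5·ln(0.500001) − 0.25·ln(0.714286) = −0.5·(-0.693145) − 0.25·(-0.336472) = 0.4307.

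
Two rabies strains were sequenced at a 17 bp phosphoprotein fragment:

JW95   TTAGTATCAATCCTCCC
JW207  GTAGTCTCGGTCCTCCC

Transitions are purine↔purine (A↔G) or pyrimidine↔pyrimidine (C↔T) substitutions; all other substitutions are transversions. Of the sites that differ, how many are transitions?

2

Differing sites — 1:T/G (Tv); 6:A/C (Tv); 9:A/G (Ti); 10:A/G (Ti).
Of the 4 differences, 2 transitions and 2 transversions, so the answer is 2.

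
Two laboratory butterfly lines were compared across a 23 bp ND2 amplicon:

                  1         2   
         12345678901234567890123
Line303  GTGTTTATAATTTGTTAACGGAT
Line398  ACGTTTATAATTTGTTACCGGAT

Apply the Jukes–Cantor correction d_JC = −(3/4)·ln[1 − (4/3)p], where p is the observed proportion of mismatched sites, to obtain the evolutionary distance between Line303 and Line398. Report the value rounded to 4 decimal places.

Differing sites — 1:G/A; 2:T/C; 18:A/C.
p = 3/23 = 0.130435.
d = −0.75 · ln(1 − (4/3)·0.130435) = −0.75 · ln(0.826087) = −0.75 · (-0.191055) = 0.1433.

0.1433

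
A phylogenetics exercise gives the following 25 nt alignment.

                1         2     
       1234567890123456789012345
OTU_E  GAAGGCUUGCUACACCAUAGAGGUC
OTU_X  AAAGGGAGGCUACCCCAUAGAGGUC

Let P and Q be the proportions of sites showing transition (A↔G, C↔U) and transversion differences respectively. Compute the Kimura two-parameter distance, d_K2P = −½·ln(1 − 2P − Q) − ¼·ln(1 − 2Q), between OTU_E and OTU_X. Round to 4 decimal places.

0.2336

Differing sites — 1:G/A (Ti); 6:C/G (Tv); 7:U/A (Tv); 8:U/G (Tv); 14:A/C (Tv).
Of the 5 differences, 1 transition and 4 transversions over 25 sites: P = 1/25 = 0.040000, Q = 4/25 = 0.160000.
d = −0.5·ln(0.760000) − 0.25·ln(0.680000) = −0.5·(-0.274437) − 0.25·(-0.385662) = 0.2336.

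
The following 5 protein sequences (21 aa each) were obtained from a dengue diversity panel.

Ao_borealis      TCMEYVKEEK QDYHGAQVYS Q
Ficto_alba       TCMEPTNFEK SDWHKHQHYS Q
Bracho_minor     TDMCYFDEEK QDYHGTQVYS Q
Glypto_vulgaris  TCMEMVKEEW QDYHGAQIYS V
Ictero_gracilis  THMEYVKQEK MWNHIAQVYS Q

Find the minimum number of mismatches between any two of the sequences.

4

Pairwise Hamming distances:
  Ao_borealis vs Ficto_alba: 9
  Ao_borealis vs Bracho_minor: 5
  Ao_borealis vs Glypto_vulgaris: 4
  Ao_borealis vs Ictero_gracilis: 6
  Ficto_alba vs Bracho_minor: 11
  Ficto_alba vs Glypto_vulgaris: 11
  Ficto_alba vs Ictero_gracilis: 11
  Bracho_minor vs Glypto_vulgaris: 9
  Bracho_minor vs Ictero_gracilis: 10
  Glypto_vulgaris vs Ictero_gracilis: 10
The smallest is 4, between Ao_borealis and Glypto_vulgaris.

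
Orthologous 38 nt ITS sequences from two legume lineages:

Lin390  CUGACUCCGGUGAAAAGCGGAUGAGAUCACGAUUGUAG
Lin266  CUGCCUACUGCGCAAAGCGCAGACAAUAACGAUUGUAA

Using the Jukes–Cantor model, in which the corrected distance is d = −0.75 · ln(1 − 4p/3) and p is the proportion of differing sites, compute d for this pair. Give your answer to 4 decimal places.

0.4099

Mismatches occur at site 4 (A→C), site 7 (C→A), site 9 (G→U), site 11 (U→C), site 13 (A→C), site 20 (G→C), site 22 (U→G), site 23 (G→A), site 24 (A→C), site 25 (G→A), site 28 (C→A), site 38 (G→A).
p = 12/38 = 0.315789.
d = −0.75 · ln(1 − (4/3)·0.315789) = −0.75 · ln(0.578948) = −0.75 · (-0.546543) = 0.4099.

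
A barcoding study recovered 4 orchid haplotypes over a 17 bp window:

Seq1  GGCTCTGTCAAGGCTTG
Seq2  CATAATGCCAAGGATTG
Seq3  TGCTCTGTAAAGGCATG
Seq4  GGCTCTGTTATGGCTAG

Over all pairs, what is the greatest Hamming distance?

Pairwise Hamming distances:
  Seq1 vs Seq2: 7
  Seq1 vs Seq3: 3
  Seq1 vs Seq4: 3
  Seq2 vs Seq3: 9
  Seq2 vs Seq4: 10
  Seq3 vs Seq4: 5
The largest is 10, between Seq2 and Seq4.

10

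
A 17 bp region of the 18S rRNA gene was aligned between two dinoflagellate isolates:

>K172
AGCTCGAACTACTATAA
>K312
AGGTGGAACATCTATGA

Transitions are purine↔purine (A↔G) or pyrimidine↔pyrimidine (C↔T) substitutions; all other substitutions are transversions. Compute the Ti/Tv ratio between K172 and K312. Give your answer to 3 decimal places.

0.250

Mismatches occur at site 3 (C→G, transversion), site 5 (C→G, transversion), site 10 (T→A, transversion), site 11 (A→T, transversion), site 16 (A→G, transition).
Of the 5 differences, 1 transition and 4 transversions, so Ti/Tv = 1/4 = 0.250.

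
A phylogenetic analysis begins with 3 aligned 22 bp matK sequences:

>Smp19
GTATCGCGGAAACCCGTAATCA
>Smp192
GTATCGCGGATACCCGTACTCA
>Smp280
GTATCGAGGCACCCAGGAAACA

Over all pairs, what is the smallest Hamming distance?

Pairwise Hamming distances:
  Smp19 vs Smp192: 2
  Smp19 vs Smp280: 6
  Smp192 vs Smp280: 8
The smallest is 2, between Smp19 and Smp192.

2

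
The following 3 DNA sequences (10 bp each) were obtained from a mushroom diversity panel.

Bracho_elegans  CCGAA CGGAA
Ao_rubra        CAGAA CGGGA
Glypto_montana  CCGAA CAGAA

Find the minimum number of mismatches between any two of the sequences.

Pairwise Hamming distances:
  Bracho_elegans vs Ao_rubra: 2
  Bracho_elegans vs Glypto_montana: 1
  Ao_rubra vs Glypto_montana: 3
The smallest is 1, between Bracho_elegans and Glypto_montana.

1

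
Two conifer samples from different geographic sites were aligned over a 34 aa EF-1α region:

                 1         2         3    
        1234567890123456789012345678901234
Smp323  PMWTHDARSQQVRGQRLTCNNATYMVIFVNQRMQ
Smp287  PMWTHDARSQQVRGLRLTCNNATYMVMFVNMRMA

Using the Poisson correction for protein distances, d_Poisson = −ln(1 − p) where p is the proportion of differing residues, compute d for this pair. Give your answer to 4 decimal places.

0.1252

Mismatches occur at site 15 (Q↔L), site 27 (I↔M), site 31 (Q↔M), site 34 (Q↔A).
p = 4/34 = 0.117647.
d = −ln(1 − 0.117647) = −ln(0.882353) = 0.1252.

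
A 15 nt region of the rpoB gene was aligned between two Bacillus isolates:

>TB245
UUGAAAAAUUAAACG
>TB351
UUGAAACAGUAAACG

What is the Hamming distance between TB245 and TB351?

2

Differing sites — 7:A/C; 9:U/G.
That gives 2 mismatches out of 15 aligned sites, so the Hamming distance is 2.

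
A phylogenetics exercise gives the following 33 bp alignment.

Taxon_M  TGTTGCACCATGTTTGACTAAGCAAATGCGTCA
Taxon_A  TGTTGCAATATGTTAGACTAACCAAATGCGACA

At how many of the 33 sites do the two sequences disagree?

Differing sites — 8:C/A; 9:C/T; 15:T/A; 22:G/C; 31:T/A.
That gives 5 mismatches out of 33 aligned sites, so the Hamming distance is 5.

5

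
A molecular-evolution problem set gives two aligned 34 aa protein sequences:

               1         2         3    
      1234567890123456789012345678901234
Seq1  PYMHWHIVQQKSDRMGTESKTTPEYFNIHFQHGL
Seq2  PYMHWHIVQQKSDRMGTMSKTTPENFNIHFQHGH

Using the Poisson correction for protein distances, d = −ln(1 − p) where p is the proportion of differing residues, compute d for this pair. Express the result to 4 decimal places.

Mismatches occur at site 18 (E/M), site 25 (Y/N), site 34 (L/H).
p = 3/34 = 0.088235.
d = −ln(1 − 0.088235) = −ln(0.911765) = 0.0924.

0.0924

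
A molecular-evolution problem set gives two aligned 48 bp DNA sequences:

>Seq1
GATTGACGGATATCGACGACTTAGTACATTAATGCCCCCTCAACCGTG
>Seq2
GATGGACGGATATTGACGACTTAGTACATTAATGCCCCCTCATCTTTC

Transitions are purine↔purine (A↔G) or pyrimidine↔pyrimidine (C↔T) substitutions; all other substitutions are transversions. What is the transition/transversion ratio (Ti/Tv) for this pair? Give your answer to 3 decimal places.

0.500

Differing sites — 4:T/G (Tv); 14:C/T (Ti); 43:A/T (Tv); 45:C/T (Ti); 46:G/T (Tv); 48:G/C (Tv).
Of the 6 differences, 2 transitions and 4 transversions, so Ti/Tv = 2/4 = 0.500.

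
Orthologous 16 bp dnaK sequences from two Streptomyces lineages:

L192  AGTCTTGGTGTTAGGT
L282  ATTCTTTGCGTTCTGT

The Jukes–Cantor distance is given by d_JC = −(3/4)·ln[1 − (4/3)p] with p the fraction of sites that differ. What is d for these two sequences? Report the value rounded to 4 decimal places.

Differing sites — 2:G/T; 7:G/T; 9:T/C; 13:A/C; 14:G/T.
p = 5/16 = 0.312500.
d = −0.75 · ln(1 − (4/3)·0.312500) = −0.75 · ln(0.583333) = −0.75 · (-0.538997) = 0.4042.

0.4042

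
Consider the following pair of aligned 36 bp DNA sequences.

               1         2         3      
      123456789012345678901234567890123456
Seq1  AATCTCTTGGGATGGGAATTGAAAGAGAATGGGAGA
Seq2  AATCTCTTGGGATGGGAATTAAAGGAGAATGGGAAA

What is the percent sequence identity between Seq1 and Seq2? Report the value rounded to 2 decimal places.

91.67%

Differing sites — 21:G/A; 24:A/G; 35:G/A.
33 of the 36 sites match, so the percent identity is 33/36 × 100 = 91.67%.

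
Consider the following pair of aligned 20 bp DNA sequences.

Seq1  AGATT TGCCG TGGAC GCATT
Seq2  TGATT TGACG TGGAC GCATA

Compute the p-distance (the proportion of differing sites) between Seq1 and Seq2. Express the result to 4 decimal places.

0.1500

Differing sites — 1:A/T; 8:C/A; 20:T/A.
There are 3 differences over 20 sites, so p = 3/20 = 0.1500.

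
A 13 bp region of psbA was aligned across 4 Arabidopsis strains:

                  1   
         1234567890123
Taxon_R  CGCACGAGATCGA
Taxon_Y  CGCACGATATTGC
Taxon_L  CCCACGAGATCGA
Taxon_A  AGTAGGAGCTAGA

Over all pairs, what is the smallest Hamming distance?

1

Pairwise Hamming distances:
  Taxon_R vs Taxon_Y: 3
  Taxon_R vs Taxon_L: 1
  Taxon_R vs Taxon_A: 5
  Taxon_Y vs Taxon_L: 4
  Taxon_Y vs Taxon_A: 7
  Taxon_L vs Taxon_A: 6
The smallest is 1, between Taxon_R and Taxon_L.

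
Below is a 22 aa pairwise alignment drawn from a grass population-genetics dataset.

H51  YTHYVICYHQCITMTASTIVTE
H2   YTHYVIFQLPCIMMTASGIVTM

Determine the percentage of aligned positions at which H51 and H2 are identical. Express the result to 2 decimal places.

68.18%

Differing sites — 7:C/F; 8:Y/Q; 9:H/L; 10:Q/P; 13:T/M; 18:T/G; 22:E/M.
15 of the 22 sites match, so the percent identity is 15/22 × 100 = 68.18%.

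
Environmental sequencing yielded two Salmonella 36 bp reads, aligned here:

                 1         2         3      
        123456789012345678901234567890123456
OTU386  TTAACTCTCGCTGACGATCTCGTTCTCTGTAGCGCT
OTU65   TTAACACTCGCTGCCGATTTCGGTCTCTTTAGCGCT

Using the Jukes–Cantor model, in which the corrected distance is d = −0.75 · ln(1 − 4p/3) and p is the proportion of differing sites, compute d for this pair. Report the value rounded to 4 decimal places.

The sequences differ at positions 6 (T/A), 14 (A/C), 19 (C/T), 23 (T/G), 29 (G/T).
p = 5/36 = 0.138889.
d = −0.75 · ln(1 − (4/3)·0.138889) = −0.75 · ln(0.814815) = −0.75 · (-0.204794) = 0.1536.

0.1536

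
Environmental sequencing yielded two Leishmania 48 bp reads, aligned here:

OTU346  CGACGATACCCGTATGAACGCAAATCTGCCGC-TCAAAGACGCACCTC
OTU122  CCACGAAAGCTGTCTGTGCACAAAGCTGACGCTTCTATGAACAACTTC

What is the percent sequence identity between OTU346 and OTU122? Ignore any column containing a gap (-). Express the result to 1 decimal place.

Excluding the 1 gap column leaves 47 comparable sites.
Differing sites — 2:G/C; 7:T/A; 9:C/G; 11:C/T; 14:A/C; 17:A/T; 18:A/G; 20:G/A; 25:T/G; 29:C/A; 36:A/T; 38:A/T; 41:C/A; 42:G/C; 43:C/A; 46:C/T.
31 of the 47 comparable sites match, so the percent identity is 31/47 × 100 = 66.0%.

66.0%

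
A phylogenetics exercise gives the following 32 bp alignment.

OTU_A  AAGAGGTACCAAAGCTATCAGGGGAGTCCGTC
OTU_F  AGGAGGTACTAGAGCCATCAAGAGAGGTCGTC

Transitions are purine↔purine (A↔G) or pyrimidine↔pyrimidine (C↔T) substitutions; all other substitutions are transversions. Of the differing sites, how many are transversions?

The sequences differ at positions 2 (A/G, transition), 10 (C/T, transition), 12 (A/G, transition), 16 (T/C, transition), 21 (G/A, transition), 23 (G/A, transition), 27 (T/G, transversion), 28 (C/T, transition).
Of the 8 differences, 7 transitions and 1 transversion, so the answer is 1.

1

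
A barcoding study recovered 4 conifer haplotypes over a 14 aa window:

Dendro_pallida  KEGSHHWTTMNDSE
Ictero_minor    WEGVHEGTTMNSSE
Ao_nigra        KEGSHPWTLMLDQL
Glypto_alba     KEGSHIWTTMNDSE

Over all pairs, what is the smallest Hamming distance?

1

Pairwise Hamming distances:
  Dendro_pallida vs Ictero_minor: 5
  Dendro_pallida vs Ao_nigra: 5
  Dendro_pallida vs Glypto_alba: 1
  Ictero_minor vs Ao_nigra: 9
  Ictero_minor vs Glypto_alba: 5
  Ao_nigra vs Glypto_alba: 5
The smallest is 1, between Dendro_pallida and Glypto_alba.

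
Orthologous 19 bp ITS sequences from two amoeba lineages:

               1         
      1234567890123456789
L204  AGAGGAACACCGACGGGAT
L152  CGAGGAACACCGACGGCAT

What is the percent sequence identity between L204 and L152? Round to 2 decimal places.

The sequences differ at positions 1 (A/C), 17 (G/C).
17 of the 19 sites match, so the percent identity is 17/19 × 100 = 89.47%.

89.47%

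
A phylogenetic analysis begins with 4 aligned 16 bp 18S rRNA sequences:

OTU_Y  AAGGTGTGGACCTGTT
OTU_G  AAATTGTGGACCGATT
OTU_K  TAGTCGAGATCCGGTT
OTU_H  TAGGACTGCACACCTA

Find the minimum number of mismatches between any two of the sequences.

4

Pairwise Hamming distances:
  OTU_Y vs OTU_G: 4
  OTU_Y vs OTU_K: 7
  OTU_Y vs OTU_H: 8
  OTU_G vs OTU_K: 7
  OTU_G vs OTU_H: 10
  OTU_K vs OTU_H: 10
The smallest is 4, between OTU_Y and OTU_G.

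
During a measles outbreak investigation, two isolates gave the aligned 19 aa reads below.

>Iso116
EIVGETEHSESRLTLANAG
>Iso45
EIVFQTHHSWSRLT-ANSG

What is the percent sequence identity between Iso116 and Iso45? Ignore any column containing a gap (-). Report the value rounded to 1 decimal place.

Excluding the 1 gap column leaves 18 comparable sites.
Mismatches occur at site 4 (G/F), site 5 (E/Q), site 7 (E/H), site 10 (E/W), site 18 (A/S).
13 of the 18 comparable sites match, so the percent identity is 13/18 × 100 = 72.2%.

72.2%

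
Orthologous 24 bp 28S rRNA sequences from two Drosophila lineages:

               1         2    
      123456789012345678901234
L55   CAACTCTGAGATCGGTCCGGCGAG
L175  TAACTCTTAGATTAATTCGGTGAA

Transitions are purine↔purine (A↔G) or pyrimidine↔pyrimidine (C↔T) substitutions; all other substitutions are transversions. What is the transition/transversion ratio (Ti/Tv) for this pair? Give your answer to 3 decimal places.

Differing sites — 1:C/T (Ti); 8:G/T (Tv); 13:C/T (Ti); 14:G/A (Ti); 15:G/A (Ti); 17:C/T (Ti); 21:C/T (Ti); 24:G/A (Ti).
Of the 8 differences, 7 transitions and 1 transversion, so Ti/Tv = 7/1 = 7.000.

7.000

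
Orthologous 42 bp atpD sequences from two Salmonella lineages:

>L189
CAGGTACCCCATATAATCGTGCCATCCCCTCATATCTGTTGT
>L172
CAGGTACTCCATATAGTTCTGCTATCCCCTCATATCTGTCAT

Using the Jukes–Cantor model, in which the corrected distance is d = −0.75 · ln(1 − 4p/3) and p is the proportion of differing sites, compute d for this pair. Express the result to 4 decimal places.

0.1885

The sequences differ at positions 8 (C/T), 16 (A/G), 18 (C/T), 19 (G/C), 23 (C/T), 40 (T/C), 41 (G/A).
p = 7/42 = 0.166667.
d = −0.75 · ln(1 − (4/3)·0.166667) = −0.75 · ln(0.777777) = −0.75 · (-0.251315) = 0.1885.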